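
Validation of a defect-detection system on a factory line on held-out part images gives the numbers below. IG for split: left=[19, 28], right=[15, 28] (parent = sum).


Parent = [34, 56], H_parent = 0.9565
H_left = 0.9734 (n=47), H_right = 0.933 (n=43)
H_children = (47/90)·0.9734 + (43/90)·0.933 = 0.9541
IG = 0.9565 - 0.9541 = 0.0024

0.0024


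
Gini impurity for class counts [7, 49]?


Probabilities: [7/56, 49/56] ≈ [0.125, 0.875]
Σpᵢ² = (49 + 2401)/56² = 2450/3136
Gini = 1 - Σpᵢ² = 1 - 2450/3136 = 0.2188

0.2188


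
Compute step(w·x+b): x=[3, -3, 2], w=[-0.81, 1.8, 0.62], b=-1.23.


z = (3)·(-0.81) + (-3)·(1.8) + (2)·(0.62) - 1.23
  = -7.82
step(z) = 0 (z<0)

0


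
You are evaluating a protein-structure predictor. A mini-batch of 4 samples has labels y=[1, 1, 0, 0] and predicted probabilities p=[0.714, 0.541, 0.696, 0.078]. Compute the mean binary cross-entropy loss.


L[0] = -ln(0.714) = 0.3369
L[1] = -ln(0.541) = 0.6143
L[2] = -ln(1-0.696) = -ln(0.304) = 1.1907
L[3] = -ln(1-0.078) = -ln(0.922) = 0.0812
mean = (0.3369 + 0.6143 + 1.1907 + 0.0812)/4 = 0.5558

0.5558


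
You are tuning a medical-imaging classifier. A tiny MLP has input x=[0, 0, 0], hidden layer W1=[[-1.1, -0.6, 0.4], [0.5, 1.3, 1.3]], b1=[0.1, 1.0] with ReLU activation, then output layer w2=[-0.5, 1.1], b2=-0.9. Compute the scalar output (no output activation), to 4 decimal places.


z1[0] = (-1.1)·(0) + (-0.6)·(0) + (0.4)·(0) + 0.1 = 0.1
z1[1] = (0.5)·(0) + (1.3)·(0) + (1.3)·(0) + 1.0 = 1.0
h = ReLU(z1) = [0.1, 1.0]
output = (-0.5)·(0.1) + (1.1)·(1.0) - 0.9 = 0.15

0.15


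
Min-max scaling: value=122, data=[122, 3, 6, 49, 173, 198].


min=3, max=198
(122-3)/(198-3) = 119/195 = 0.6103

0.6103


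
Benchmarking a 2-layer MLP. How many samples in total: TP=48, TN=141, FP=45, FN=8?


Total = TP + TN + FP + FN
= 48 + 141 + 45 + 8
= 242
(Predicted positive: 93, predicted negative: 149)

242


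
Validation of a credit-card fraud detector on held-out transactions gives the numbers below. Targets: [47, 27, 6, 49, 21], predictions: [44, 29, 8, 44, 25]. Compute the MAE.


Absolute errors: |47-44|=3, |27-29|=2, |6-8|=2, |49-44|=5, |21-25|=4
Sum = 16
MAE = 16/5 = 16/5

16/5


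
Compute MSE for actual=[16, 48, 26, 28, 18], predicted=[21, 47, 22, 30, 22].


Squared errors: (16-21)²=25, (48-47)²=1, (26-22)²=16, (28-30)²=4, (18-22)²=16
Sum = 62
MSE = 62/5 = 62/5

62/5


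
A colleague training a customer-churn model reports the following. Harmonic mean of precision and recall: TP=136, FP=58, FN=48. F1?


Precision = 136/194 = 0.701
Recall = 136/184 = 0.7391
F1 = 2·P·R/(P+R) = 2·TP/(2·TP+FP+FN) = 272/(272+58+48) = 272/378 = 0.7196

0.7196


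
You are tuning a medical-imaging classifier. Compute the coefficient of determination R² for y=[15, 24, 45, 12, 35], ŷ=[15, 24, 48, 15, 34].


ȳ = 26.2
SS_res = Σ(y-ŷ)² = 19
SS_tot = Σ(y-ȳ)² = 762.8
R² = 1 - SS_res/SS_tot = 1 - 0.0249 = 0.9751

0.9751


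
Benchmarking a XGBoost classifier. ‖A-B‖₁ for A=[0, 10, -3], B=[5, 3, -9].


d = |0-5| + |10-3| + |-3+ 9|
  = 5 + 7 + 6
  = 18

18


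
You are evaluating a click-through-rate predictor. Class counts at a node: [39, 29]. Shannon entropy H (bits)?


Probabilities: [39/68, 29/68] ≈ [0.5735, 0.4265]
H = -((39/68)·log₂(39/68) + (29/68)·log₂(29/68))
  = 0.9843 bits

0.9843 bits


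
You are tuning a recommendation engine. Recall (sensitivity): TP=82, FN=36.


Recall = TP/(TP+FN)
= 82/(82+36)
= 82/118 = 69.49%

69.49%


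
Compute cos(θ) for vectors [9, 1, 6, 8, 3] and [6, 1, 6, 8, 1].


A·B = 9·6 + 1·1 + 6·6 + 8·8 + 3·1 = 158
‖A‖ = √191 = 13.8203, ‖B‖ = √138 = 11.7473
cos = 158/(√191·√138) = 158/√26358 = 0.9732

0.9732


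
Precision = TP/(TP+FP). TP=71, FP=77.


Precision = TP/(TP+FP)
= 71/(71+77)
= 71/148 = 47.97%

47.97%


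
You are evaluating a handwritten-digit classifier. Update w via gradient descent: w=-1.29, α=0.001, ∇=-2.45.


w_new = w - α·∇
= -1.29 - 0.001·-2.45
= -1.29 + 0.00245
= -1.28755

-1.28755


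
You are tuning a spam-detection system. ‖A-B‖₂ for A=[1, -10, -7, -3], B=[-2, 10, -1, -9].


d = √((1+ 2)² + (-10-10)² + (-7+ 1)² + (-3+ 9)²)
  = √(9 + 400 + 36 + 36)
  = √481 = 21.9317

21.9317


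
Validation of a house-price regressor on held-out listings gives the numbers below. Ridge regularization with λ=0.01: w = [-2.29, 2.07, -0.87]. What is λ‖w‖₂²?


‖w‖₂² = (-2.29)² + (2.07)² + (-0.87)²
     = 5.2441 + 4.2849 + 0.7569
     = 10.2859
λ·‖w‖₂² = 0.01·10.2859 = 0.102859

0.102859


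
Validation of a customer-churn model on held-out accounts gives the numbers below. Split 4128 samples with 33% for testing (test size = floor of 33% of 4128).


Test = ⌊4128·33/100⌋ = 1362
Train = 4128 - 1362 = 2766

Train: 2766, Test: 1362


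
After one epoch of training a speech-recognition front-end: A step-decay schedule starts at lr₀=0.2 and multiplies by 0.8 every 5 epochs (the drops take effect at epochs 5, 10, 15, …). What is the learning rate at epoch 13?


n_drops = ⌊13/5⌋ = 2
lr = 0.2·0.8^2 = 0.2·0.64 = 0.128

0.128


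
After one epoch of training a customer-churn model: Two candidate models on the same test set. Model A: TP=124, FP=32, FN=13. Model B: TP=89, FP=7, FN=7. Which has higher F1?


Model A: P=124/156=0.7949, R=124/137=0.9051, F1=2PR/(P+R)=2TP/(2TP+FP+FN)=248/293=0.8464
Model B: P=89/96=0.9271, R=89/96=0.9271, F1=2PR/(P+R)=2TP/(2TP+FP+FN)=178/192=0.9271
0.8464 < 0.9271 → Model B

Model B


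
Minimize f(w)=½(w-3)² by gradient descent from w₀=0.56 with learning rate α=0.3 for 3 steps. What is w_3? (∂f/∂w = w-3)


step 1: grad = 0.56-3 = -2.44; w = 0.56 - 0.3·(-2.44) = 1.292
step 2: grad = 1.292-3 = -1.708; w = 1.292 - 0.3·(-1.708) = 1.8044
step 3: grad = 1.8044-3 = -1.1956; w = 1.8044 - 0.3·(-1.1956) = 2.16308

2.16308


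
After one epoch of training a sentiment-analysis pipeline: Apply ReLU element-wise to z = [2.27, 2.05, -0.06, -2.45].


ReLU(2.27) = max(0, 2.27) = 2.27
ReLU(2.05) = max(0, 2.05) = 2.05
ReLU(-0.06) = max(0, -0.06) = 0.0
ReLU(-2.45) = max(0, -2.45) = 0.0
result = [2.27, 2.05, 0.0, 0.0]

[2.27, 2.05, 0.0, 0.0]


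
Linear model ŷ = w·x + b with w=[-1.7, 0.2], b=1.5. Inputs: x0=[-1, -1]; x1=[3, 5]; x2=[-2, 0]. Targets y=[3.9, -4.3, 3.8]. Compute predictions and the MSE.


ŷ0 = (-1.7)·(-1) + (0.2)·(-1) + 1.5 = 3.0
ŷ1 = (-1.7)·(3) + (0.2)·(5) + 1.5 = -2.6
ŷ2 = (-1.7)·(-2) + (0.2)·(0) + 1.5 = 4.9
errors² = [0.81, 2.89, 1.21]
MSE = 4.9100/3 = 1.6367

1.6367


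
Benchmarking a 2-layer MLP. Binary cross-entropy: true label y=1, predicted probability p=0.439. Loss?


BCE = -[y·ln(p) + (1-y)·ln(1-p)]
= -1·ln(0.439) - 0
= -ln(0.439) = 0.8233

0.8233


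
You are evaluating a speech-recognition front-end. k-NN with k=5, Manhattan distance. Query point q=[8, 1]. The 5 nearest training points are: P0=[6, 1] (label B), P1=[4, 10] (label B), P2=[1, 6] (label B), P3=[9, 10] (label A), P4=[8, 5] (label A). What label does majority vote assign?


d(q,P0) = 2  (label B)
d(q,P1) = 13  (label B)
d(q,P2) = 12  (label B)
d(q,P3) = 10  (label A)
d(q,P4) = 4  (label A)
Votes: A=2, B=3
Majority → B

B


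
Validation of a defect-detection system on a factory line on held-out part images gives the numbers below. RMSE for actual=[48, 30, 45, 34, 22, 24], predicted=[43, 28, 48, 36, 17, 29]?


MSE = 92/6 = 15.3333
RMSE = √(92/6) = 3.9158

3.9158


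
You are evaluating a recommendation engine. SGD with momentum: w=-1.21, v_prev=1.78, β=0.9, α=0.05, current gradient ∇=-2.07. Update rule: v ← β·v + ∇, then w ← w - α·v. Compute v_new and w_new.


v_new = 0.9·1.78 - 2.07 = 1.602 - 2.07 = -0.468
w_new = -1.21 - 0.05·-0.468 = -1.21 + 0.0234 = -1.1866

v_new=-0.468, w_new=-1.1866


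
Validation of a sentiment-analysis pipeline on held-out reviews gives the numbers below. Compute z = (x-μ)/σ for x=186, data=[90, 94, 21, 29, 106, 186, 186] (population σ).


μ = 101.7143, σ = 61.2086
z = (186 - 101.7143)/61.2086 = 1.377

1.377


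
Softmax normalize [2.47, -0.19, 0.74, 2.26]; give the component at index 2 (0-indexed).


Exponentials: e^2.47=11.8224, e^-0.19=0.827, e^0.74=2.0959, e^2.26=9.5831
Sum = 24.3284
Softmax = [0.486, 0.034, 0.0862, 0.3939]
p[2] = 2.0959/24.3284 = 0.0862

0.0862


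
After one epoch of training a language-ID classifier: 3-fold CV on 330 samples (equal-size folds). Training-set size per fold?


Fold size = 330/3 = 110
Training per fold = 330 - 110 = 220

220


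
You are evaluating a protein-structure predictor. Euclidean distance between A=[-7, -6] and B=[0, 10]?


d = √((-7-0)² + (-6-10)²)
  = √(49 + 256)
  = √305 = 17.4642

17.4642


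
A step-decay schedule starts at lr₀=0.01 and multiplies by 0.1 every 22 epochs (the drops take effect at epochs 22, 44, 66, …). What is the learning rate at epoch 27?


n_drops = ⌊27/22⌋ = 1
lr = 0.01·0.1^1 = 0.01·0.1 = 0.001

0.001


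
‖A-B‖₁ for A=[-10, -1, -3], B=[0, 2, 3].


d = |-10-0| + |-1-2| + |-3-3|
  = 10 + 3 + 6
  = 19

19


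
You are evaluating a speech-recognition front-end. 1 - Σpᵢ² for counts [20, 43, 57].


Probabilities: [20/120, 43/120, 57/120] ≈ [0.1667, 0.3583, 0.475]
Σpᵢ² = (400 + 1849 + 3249)/120² = 5498/14400
Gini = 1 - Σpᵢ² = 1 - 5498/14400 = 0.6182

0.6182


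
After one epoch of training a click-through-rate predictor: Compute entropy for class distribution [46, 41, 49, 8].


Probabilities: [46/144, 41/144, 49/144, 8/144] ≈ [0.3194, 0.2847, 0.3403, 0.0556]
H = -((46/144)·log₂(46/144) + (41/144)·log₂(41/144) + (49/144)·log₂(49/144) + (8/144)·log₂(8/144))
  = 1.8028 bits

1.8028 bits


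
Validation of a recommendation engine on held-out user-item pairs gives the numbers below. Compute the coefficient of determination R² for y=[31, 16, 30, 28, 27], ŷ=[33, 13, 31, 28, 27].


ȳ = 26.4
SS_res = Σ(y-ŷ)² = 14
SS_tot = Σ(y-ȳ)² = 145.2
R² = 1 - SS_res/SS_tot = 1 - 0.0964 = 0.9036

0.9036


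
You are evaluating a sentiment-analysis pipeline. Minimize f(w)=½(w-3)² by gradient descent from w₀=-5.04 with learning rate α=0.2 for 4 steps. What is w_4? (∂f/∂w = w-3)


step 1: grad = -5.04-3 = -8.04; w = -5.04 - 0.2·(-8.04) = -3.432
step 2: grad = -3.432-3 = -6.432; w = -3.432 - 0.2·(-6.432) = -2.1456
step 3: grad = -2.1456-3 = -5.1456; w = -2.1456 - 0.2·(-5.1456) = -1.11648
step 4: grad = -1.11648-3 = -4.11648; w = -1.11648 - 0.2·(-4.11648) = -0.293184

-0.293184


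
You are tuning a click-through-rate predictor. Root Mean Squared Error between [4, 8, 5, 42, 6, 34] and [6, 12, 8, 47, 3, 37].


MSE = 72/6 = 12
RMSE = √(72/6) = 3.4641

3.4641


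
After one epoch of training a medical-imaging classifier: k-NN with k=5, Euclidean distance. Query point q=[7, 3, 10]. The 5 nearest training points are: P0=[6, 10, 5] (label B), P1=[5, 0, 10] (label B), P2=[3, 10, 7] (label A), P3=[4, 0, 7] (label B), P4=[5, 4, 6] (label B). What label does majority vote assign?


d(q,P0) = 8.6603  (label B)
d(q,P1) = 3.6056  (label B)
d(q,P2) = 8.6023  (label A)
d(q,P3) = 5.1962  (label B)
d(q,P4) = 4.5826  (label B)
Votes: A=1, B=4
Majority → B

B


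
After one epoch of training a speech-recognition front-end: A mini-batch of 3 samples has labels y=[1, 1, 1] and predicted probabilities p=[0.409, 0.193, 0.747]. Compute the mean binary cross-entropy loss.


L[0] = -ln(0.409) = 0.894
L[1] = -ln(0.193) = 1.6451
L[2] = -ln(0.747) = 0.2917
mean = (0.894 + 1.6451 + 0.2917)/3 = 0.9436

0.9436


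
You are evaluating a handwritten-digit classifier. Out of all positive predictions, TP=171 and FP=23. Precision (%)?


Precision = TP/(TP+FP)
= 171/(171+23)
= 171/194 = 88.14%

88.14%


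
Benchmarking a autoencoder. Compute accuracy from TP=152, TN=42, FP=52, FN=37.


Accuracy = (TP+TN)/(TP+TN+FP+FN)
= (152+42)/(283)
= 194/283 = 68.55%

68.55%


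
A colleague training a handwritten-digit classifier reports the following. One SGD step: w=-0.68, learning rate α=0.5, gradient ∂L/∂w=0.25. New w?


w_new = w - α·∇
= -0.68 - 0.5·0.25
= -0.68 - 0.125
= -0.805

-0.805


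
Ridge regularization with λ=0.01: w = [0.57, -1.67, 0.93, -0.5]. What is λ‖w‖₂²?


‖w‖₂² = (0.57)² + (-1.67)² + (0.93)² + (-0.5)²
     = 0.3249 + 2.7889 + 0.8649 + 0.25
     = 4.2287
λ·‖w‖₂² = 0.01·4.2287 = 0.042287

0.042287


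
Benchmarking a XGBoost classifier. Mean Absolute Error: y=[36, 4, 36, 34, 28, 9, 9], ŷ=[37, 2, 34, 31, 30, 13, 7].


Absolute errors: |36-37|=1, |4-2|=2, |36-34|=2, |34-31|=3, |28-30|=2, |9-13|=4, |9-7|=2
Sum = 16
MAE = 16/7 = 16/7

16/7


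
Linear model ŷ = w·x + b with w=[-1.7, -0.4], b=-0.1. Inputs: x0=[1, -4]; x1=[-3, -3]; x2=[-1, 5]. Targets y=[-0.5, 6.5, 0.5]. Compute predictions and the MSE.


ŷ0 = (-1.7)·(1) + (-0.4)·(-4) - 0.1 = -0.2
ŷ1 = (-1.7)·(-3) + (-0.4)·(-3) - 0.1 = 6.2
ŷ2 = (-1.7)·(-1) + (-0.4)·(5) - 0.1 = -0.4
errors² = [0.09, 0.09, 0.81]
MSE = 0.9900/3 = 0.33

0.33


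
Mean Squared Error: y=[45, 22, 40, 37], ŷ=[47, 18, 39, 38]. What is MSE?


Squared errors: (45-47)²=4, (22-18)²=16, (40-39)²=1, (37-38)²=1
Sum = 22
MSE = 22/4 = 11/2

11/2


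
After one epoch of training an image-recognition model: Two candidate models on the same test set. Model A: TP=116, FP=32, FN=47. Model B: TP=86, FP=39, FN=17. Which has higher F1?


Model A: P=116/148=0.7838, R=116/163=0.7117, F1=2PR/(P+R)=2TP/(2TP+FP+FN)=232/311=0.746
Model B: P=86/125=0.688, R=86/103=0.835, F1=2PR/(P+R)=2TP/(2TP+FP+FN)=172/228=0.7544
0.746 < 0.7544 → Model B

Model B


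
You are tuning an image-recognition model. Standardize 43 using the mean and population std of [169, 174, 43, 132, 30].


μ = 109.6, σ = 61.5617
z = (43 - 109.6)/61.5617 = -1.0818

-1.0818


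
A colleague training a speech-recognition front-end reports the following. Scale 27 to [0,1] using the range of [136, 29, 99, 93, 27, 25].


min=25, max=136
(27-25)/(136-25) = 2/111 = 0.018

0.018


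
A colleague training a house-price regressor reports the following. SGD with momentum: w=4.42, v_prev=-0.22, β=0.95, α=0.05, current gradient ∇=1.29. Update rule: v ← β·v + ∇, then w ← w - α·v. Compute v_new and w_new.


v_new = 0.95·-0.22 + 1.29 = -0.209 + 1.29 = 1.081
w_new = 4.42 - 0.05·1.081 = 4.42 - 0.05405 = 4.36595

v_new=1.081, w_new=4.36595


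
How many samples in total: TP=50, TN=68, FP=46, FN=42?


Total = TP + TN + FP + FN
= 50 + 68 + 46 + 42
= 206
(Predicted positive: 96, predicted negative: 110)

206


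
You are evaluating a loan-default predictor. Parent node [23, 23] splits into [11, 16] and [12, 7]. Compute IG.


Parent = [23, 23], H_parent = 1
H_left = 0.9751 (n=27), H_right = 0.9495 (n=19)
H_children = (27/46)·0.9751 + (19/46)·0.9495 = 0.9645
IG = 1 - 0.9645 = 0.0355

0.0355


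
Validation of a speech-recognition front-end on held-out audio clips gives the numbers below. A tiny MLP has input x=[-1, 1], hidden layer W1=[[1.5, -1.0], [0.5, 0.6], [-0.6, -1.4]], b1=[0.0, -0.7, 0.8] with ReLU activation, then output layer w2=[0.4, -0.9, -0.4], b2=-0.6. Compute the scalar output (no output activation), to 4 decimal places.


z1[0] = (1.5)·(-1) + (-1.0)·(1) + 0.0 = -2.5
z1[1] = (0.5)·(-1) + (0.6)·(1) - 0.7 = -0.6
z1[2] = (-0.6)·(-1) + (-1.4)·(1) + 0.8 = 0.0
h = ReLU(z1) = [0.0, 0.0, 0.0]
output = (0.4)·(0.0) + (-0.9)·(0.0) + (-0.4)·(0.0) - 0.6 = -0.6

-0.6


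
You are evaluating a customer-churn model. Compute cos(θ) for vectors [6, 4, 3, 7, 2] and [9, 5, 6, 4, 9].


A·B = 6·9 + 4·5 + 3·6 + 7·4 + 2·9 = 138
‖A‖ = √114 = 10.6771, ‖B‖ = √239 = 15.4596
cos = 138/(√114·√239) = 138/√27246 = 0.836

0.836


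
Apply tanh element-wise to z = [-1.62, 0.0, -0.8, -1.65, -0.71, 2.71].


tanh(-1.62) = -0.9246
tanh(0.0) = 0.0
tanh(-0.8) = -0.664
tanh(-1.65) = -0.9289
tanh(-0.71) = -0.6107
tanh(2.71) = 0.9912
result = [-0.9246, 0.0, -0.664, -0.9289, -0.6107, 0.9912]

[-0.9246, 0.0, -0.664, -0.9289, -0.6107, 0.9912]


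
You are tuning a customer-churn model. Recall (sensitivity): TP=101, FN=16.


Recall = TP/(TP+FN)
= 101/(101+16)
= 101/117 = 86.32%

86.32%


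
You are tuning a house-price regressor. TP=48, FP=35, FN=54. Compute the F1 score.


Precision = 48/83 = 0.5783
Recall = 48/102 = 0.4706
F1 = 2·P·R/(P+R) = 2·TP/(2·TP+FP+FN) = 96/(96+35+54) = 96/185 = 0.5189

0.5189


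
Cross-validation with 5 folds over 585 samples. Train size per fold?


Fold size = 585/5 = 117
Training per fold = 585 - 117 = 468

468


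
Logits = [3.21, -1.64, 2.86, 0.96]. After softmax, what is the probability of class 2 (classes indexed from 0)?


Exponentials: e^3.21=24.7791, e^-1.64=0.194, e^2.86=17.4615, e^0.96=2.6117
Sum = 45.0463
Softmax = [0.5501, 0.0043, 0.3876, 0.058]
p[2] = 17.4615/45.0463 = 0.3876

0.3876


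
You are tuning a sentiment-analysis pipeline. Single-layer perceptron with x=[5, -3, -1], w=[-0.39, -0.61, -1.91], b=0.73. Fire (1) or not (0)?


z = (5)·(-0.39) + (-3)·(-0.61) + (-1)·(-1.91) + 0.73
  = 2.52
step(z) = 1 (z≥0)

1


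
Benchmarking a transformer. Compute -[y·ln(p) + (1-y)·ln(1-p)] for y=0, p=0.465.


BCE = -[y·ln(p) + (1-y)·ln(1-p)]
= -0 - 1·ln(1-0.465)
= -ln(0.535) = 0.6255

0.6255


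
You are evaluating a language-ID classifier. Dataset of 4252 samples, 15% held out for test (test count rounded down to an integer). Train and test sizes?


Test = ⌊4252·15/100⌋ = 637
Train = 4252 - 637 = 3615

Train: 3615, Test: 637


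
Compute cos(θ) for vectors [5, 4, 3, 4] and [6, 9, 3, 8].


A·B = 5·6 + 4·9 + 3·3 + 4·8 = 107
‖A‖ = √66 = 8.124, ‖B‖ = √190 = 13.784
cos = 107/(√66·√190) = 107/√12540 = 0.9555

0.9555


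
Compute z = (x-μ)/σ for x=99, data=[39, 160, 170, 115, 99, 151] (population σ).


μ = 122.3333, σ = 44.8243
z = (99 - 122.3333)/44.8243 = -0.5206

-0.5206


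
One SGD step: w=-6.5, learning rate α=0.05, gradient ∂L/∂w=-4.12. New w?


w_new = w - α·∇
= -6.5 - 0.05·-4.12
= -6.5 + 0.206
= -6.294

-6.294


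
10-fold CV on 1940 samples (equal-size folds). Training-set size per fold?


Fold size = 1940/10 = 194
Training per fold = 1940 - 194 = 1746

1746


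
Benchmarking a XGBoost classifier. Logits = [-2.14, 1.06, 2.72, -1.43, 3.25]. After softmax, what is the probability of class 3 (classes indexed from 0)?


Exponentials: e^-2.14=0.1177, e^1.06=2.8864, e^2.72=15.1803, e^-1.43=0.2393, e^3.25=25.7903
Sum = 44.214
Softmax = [0.0027, 0.0653, 0.3433, 0.0054, 0.5833]
p[3] = 0.2393/44.214 = 0.0054

0.0054


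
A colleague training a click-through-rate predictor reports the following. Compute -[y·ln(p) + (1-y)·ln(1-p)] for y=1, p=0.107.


BCE = -[y·ln(p) + (1-y)·ln(1-p)]
= -1·ln(0.107) - 0
= -ln(0.107) = 2.2349

2.2349


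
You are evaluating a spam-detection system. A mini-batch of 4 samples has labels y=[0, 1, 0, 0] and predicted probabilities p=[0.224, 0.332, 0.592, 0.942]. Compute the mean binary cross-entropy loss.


L[0] = -ln(1-0.224) = -ln(0.776) = 0.2536
L[1] = -ln(0.332) = 1.1026
L[2] = -ln(1-0.592) = -ln(0.408) = 0.8965
L[3] = -ln(1-0.942) = -ln(0.058) = 2.8473
mean = (0.2536 + 1.1026 + 0.8965 + 2.8473)/4 = 1.275

1.275


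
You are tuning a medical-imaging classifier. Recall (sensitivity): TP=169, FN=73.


Recall = TP/(TP+FN)
= 169/(169+73)
= 169/242 = 69.83%

69.83%


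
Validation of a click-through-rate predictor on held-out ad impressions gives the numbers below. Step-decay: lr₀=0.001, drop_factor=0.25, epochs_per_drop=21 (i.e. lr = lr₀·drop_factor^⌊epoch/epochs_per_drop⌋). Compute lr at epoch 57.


n_drops = ⌊57/21⌋ = 2
lr = 0.001·0.25^2 = 0.001·0.0625 = 0.0000625

0.0000625


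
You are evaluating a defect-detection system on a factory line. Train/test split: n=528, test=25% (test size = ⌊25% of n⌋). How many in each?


Test = ⌊528·25/100⌋ = 132
Train = 528 - 132 = 396

Train: 396, Test: 132


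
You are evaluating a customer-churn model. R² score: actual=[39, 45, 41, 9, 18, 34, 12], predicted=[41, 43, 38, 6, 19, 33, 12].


ȳ = 28.2857
SS_res = Σ(y-ŷ)² = 28
SS_tot = Σ(y-ȳ)² = 1331.43
R² = 1 - SS_res/SS_tot = 1 - 0.021 = 0.979

0.979


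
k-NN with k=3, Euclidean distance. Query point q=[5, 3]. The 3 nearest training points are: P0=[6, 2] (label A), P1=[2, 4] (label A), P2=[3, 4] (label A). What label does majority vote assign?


d(q,P0) = 1.4142  (label A)
d(q,P1) = 3.1623  (label A)
d(q,P2) = 2.2361  (label A)
Votes: A=3, B=0
Majority → A

A


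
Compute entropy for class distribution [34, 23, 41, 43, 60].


Probabilities: [34/201, 23/201, 41/201, 43/201, 60/201] ≈ [0.1692, 0.1144, 0.204, 0.2139, 0.2985]
H = -((34/201)·log₂(34/201) + (23/201)·log₂(23/201) + (41/201)·log₂(41/201) + (43/201)·log₂(43/201) + (60/201)·log₂(60/201))
  = 2.2559 bits

2.2559 bits


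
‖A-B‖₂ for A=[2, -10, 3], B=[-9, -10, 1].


d = √((2+ 9)² + (-10+ 10)² + (3-1)²)
  = √(121 + 0 + 4)
  = √125 = 11.1803

11.1803


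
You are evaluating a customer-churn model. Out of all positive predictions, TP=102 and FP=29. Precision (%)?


Precision = TP/(TP+FP)
= 102/(102+29)
= 102/131 = 77.86%

77.86%


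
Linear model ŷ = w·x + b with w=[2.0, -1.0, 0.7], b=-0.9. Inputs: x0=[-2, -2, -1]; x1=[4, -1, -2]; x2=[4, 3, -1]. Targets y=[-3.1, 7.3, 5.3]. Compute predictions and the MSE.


ŷ0 = (2.0)·(-2) + (-1.0)·(-2) + (0.7)·(-1) - 0.9 = -3.6
ŷ1 = (2.0)·(4) + (-1.0)·(-1) + (0.7)·(-2) - 0.9 = 6.7
ŷ2 = (2.0)·(4) + (-1.0)·(3) + (0.7)·(-1) - 0.9 = 3.4
errors² = [0.25, 0.36, 3.61]
MSE = 4.2200/3 = 1.4067

1.4067


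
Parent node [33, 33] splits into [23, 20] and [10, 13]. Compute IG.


Parent = [33, 33], H_parent = 1
H_left = 0.9965 (n=43), H_right = 0.9877 (n=23)
H_children = (43/66)·0.9965 + (23/66)·0.9877 = 0.9934
IG = 1 - 0.9934 = 0.0066

0.0066


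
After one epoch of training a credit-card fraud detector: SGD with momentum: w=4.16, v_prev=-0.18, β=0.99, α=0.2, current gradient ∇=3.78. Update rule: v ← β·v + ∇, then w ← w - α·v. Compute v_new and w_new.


v_new = 0.99·-0.18 + 3.78 = -0.1782 + 3.78 = 3.6018
w_new = 4.16 - 0.2·3.6018 = 4.16 - 0.72036 = 3.43964

v_new=3.6018, w_new=3.43964


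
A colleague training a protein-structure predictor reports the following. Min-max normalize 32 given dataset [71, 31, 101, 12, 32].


min=12, max=101
(32-12)/(101-12) = 20/89 = 0.2247

0.2247


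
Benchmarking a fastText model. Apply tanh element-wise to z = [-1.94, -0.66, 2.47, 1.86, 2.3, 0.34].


tanh(-1.94) = -0.9595
tanh(-0.66) = -0.5784
tanh(2.47) = 0.9858
tanh(1.86) = 0.9527
tanh(2.3) = 0.9801
tanh(0.34) = 0.3275
result = [-0.9595, -0.5784, 0.9858, 0.9527, 0.9801, 0.3275]

[-0.9595, -0.5784, 0.9858, 0.9527, 0.9801, 0.3275]


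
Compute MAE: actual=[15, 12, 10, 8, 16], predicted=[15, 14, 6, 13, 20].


Absolute errors: |15-15|=0, |12-14|=2, |10-6|=4, |8-13|=5, |16-20|=4
Sum = 15
MAE = 15/5 = 3

3


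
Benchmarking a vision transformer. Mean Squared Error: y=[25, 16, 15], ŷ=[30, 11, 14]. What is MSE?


Squared errors: (25-30)²=25, (16-11)²=25, (15-14)²=1
Sum = 51
MSE = 51/3 = 17

17


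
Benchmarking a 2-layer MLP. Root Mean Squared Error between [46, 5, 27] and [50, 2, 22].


MSE = 50/3 = 16.6667
RMSE = √(50/3) = 4.0825

4.0825


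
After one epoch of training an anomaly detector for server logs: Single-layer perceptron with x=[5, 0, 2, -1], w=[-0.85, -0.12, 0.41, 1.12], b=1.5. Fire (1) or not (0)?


z = (5)·(-0.85) + (0)·(-0.12) + (2)·(0.41) + (-1)·(1.12) + 1.5
  = -3.05
step(z) = 0 (z<0)

0


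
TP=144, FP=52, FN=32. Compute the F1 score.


Precision = 144/196 = 0.7347
Recall = 144/176 = 0.8182
F1 = 2·P·R/(P+R) = 2·TP/(2·TP+FP+FN) = 288/(288+52+32) = 288/372 = 0.7742

0.7742


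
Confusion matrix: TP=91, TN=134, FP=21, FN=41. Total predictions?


Total = TP + TN + FP + FN
= 91 + 134 + 21 + 41
= 287
(Predicted positive: 112, predicted negative: 175)

287


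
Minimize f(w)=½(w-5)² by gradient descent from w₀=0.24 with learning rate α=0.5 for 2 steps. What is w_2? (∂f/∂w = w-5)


step 1: grad = 0.24-5 = -4.76; w = 0.24 - 0.5·(-4.76) = 2.62
step 2: grad = 2.62-5 = -2.38; w = 2.62 - 0.5·(-2.38) = 3.81

3.81


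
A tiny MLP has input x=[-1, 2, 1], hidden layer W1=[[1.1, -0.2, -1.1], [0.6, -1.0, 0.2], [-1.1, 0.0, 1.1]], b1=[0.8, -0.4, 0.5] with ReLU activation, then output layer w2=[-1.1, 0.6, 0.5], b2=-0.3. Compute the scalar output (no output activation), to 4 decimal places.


z1[0] = (1.1)·(-1) + (-0.2)·(2) + (-1.1)·(1) + 0.8 = -1.8
z1[1] = (0.6)·(-1) + (-1.0)·(2) + (0.2)·(1) - 0.4 = -2.8
z1[2] = (-1.1)·(-1) + (0.0)·(2) + (1.1)·(1) + 0.5 = 2.7
h = ReLU(z1) = [0.0, 0.0, 2.7]
output = (-1.1)·(0.0) + (0.6)·(0.0) + (0.5)·(2.7) - 0.3 = 1.05

1.05


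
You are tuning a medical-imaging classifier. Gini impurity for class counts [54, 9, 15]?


Probabilities: [54/78, 9/78, 15/78] ≈ [0.6923, 0.1154, 0.1923]
Σpᵢ² = (2916 + 81 + 225)/78² = 3222/6084
Gini = 1 - Σpᵢ² = 1 - 3222/6084 = 0.4704

0.4704


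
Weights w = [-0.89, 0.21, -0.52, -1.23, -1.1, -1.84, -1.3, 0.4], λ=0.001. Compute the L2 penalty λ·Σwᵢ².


‖w‖₂² = (-0.89)² + (0.21)² + (-0.52)² + (-1.23)² + (-1.1)² + (-1.84)² + (-1.3)² + (0.4)²
     = 0.7921 + 0.0441 + 0.2704 + 1.5129 + 1.21 + 3.3856 + 1.69 + 0.16
     = 9.0651
λ·‖w‖₂² = 0.001·9.0651 = 0.009065

0.009065


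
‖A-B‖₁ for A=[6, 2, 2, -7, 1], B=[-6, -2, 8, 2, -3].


d = |6+ 6| + |2+ 2| + |2-8| + |-7-2| + |1+ 3|
  = 12 + 4 + 6 + 9 + 4
  = 35

35


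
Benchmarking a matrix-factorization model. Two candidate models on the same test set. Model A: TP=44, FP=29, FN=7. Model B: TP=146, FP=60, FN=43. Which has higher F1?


Model A: P=44/73=0.6027, R=44/51=0.8627, F1=2PR/(P+R)=2TP/(2TP+FP+FN)=88/124=0.7097
Model B: P=146/206=0.7087, R=146/189=0.7725, F1=2PR/(P+R)=2TP/(2TP+FP+FN)=292/395=0.7392
0.7097 < 0.7392 → Model B

Model B


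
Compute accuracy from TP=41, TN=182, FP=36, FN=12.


Accuracy = (TP+TN)/(TP+TN+FP+FN)
= (41+182)/(271)
= 223/271 = 82.29%

82.29%


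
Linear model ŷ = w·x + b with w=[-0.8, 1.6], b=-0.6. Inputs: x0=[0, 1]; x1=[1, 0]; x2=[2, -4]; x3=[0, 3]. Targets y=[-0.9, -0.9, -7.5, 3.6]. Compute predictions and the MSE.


ŷ0 = (-0.8)·(0) + (1.6)·(1) - 0.6 = 1.0
ŷ1 = (-0.8)·(1) + (1.6)·(0) - 0.6 = -1.4
ŷ2 = (-0.8)·(2) + (1.6)·(-4) - 0.6 = -8.6
ŷ3 = (-0.8)·(0) + (1.6)·(3) - 0.6 = 4.2
errors² = [3.61, 0.25, 1.21, 0.36]
MSE = 5.4300/4 = 1.3575

1.3575


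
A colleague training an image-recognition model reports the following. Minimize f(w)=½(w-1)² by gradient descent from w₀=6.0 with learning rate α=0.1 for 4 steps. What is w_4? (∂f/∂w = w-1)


step 1: grad = 6-1 = 5; w = 6 - 0.1·(5) = 5.5
step 2: grad = 5.5-1 = 4.5; w = 5.5 - 0.1·(4.5) = 5.05
step 3: grad = 5.05-1 = 4.05; w = 5.05 - 0.1·(4.05) = 4.645
step 4: grad = 4.645-1 = 3.645; w = 4.645 - 0.1·(3.645) = 4.2805

4.2805


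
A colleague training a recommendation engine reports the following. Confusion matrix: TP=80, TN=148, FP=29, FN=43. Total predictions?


Total = TP + TN + FP + FN
= 80 + 148 + 29 + 43
= 300
(Predicted positive: 109, predicted negative: 191)

300


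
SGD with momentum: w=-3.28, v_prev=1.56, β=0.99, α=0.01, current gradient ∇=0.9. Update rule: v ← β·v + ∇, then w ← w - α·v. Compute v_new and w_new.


v_new = 0.99·1.56 + 0.9 = 1.5444 + 0.9 = 2.4444
w_new = -3.28 - 0.01·2.4444 = -3.28 - 0.024444 = -3.304444

v_new=2.4444, w_new=-3.304444


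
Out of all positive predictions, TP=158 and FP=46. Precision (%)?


Precision = TP/(TP+FP)
= 158/(158+46)
= 158/204 = 77.45%

77.45%


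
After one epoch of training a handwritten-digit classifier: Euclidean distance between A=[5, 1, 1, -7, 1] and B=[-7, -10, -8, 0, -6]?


d = √((5+ 7)² + (1+ 10)² + (1+ 8)² + (-7-0)² + (1+ 6)²)
  = √(144 + 121 + 81 + 49 + 49)
  = √444 = 21.0713

21.0713


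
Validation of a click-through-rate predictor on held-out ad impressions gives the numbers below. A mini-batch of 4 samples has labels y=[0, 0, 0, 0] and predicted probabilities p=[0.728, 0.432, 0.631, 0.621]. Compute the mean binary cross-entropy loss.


L[0] = -ln(1-0.728) = -ln(0.272) = 1.302
L[1] = -ln(1-0.432) = -ln(0.568) = 0.5656
L[2] = -ln(1-0.631) = -ln(0.369) = 0.997
L[3] = -ln(1-0.621) = -ln(0.379) = 0.9702
mean = (1.302 + 0.5656 + 0.997 + 0.9702)/4 = 0.9587

0.9587


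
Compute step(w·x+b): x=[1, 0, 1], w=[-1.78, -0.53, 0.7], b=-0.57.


z = (1)·(-1.78) + (0)·(-0.53) + (1)·(0.7) - 0.57
  = -1.65
step(z) = 0 (z<0)

0


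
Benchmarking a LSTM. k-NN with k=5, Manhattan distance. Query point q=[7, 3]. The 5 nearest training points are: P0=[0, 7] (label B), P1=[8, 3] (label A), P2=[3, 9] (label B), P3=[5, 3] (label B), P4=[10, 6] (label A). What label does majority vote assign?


d(q,P0) = 11  (label B)
d(q,P1) = 1  (label A)
d(q,P2) = 10  (label B)
d(q,P3) = 2  (label B)
d(q,P4) = 6  (label A)
Votes: A=2, B=3
Majority → B

B


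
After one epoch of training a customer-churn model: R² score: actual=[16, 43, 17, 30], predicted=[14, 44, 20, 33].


ȳ = 26.5
SS_res = Σ(y-ŷ)² = 23
SS_tot = Σ(y-ȳ)² = 485
R² = 1 - SS_res/SS_tot = 1 - 0.0474 = 0.9526

0.9526


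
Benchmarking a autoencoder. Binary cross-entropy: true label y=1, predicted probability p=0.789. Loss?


BCE = -[y·ln(p) + (1-y)·ln(1-p)]
= -1·ln(0.789) - 0
= -ln(0.789) = 0.237

0.237


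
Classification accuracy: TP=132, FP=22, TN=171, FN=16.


Accuracy = (TP+TN)/(TP+TN+FP+FN)
= (132+171)/(341)
= 303/341 = 88.86%

88.86%


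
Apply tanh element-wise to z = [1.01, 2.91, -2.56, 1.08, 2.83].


tanh(1.01) = 0.7658
tanh(2.91) = 0.9941
tanh(-2.56) = -0.9881
tanh(1.08) = 0.7932
tanh(2.83) = 0.9931
result = [0.7658, 0.9941, -0.9881, 0.7932, 0.9931]

[0.7658, 0.9941, -0.9881, 0.7932, 0.9931]


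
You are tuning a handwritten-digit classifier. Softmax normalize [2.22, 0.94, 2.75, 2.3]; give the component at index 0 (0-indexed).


Exponentials: e^2.22=9.2073, e^0.94=2.56, e^2.75=15.6426, e^2.3=9.9742
Sum = 37.3841
Softmax = [0.2463, 0.0685, 0.4184, 0.2668]
p[0] = 9.2073/37.3841 = 0.2463

0.2463


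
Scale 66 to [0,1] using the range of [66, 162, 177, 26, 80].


min=26, max=177
(66-26)/(177-26) = 40/151 = 0.2649

0.2649


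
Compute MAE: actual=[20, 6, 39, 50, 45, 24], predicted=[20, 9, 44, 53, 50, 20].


Absolute errors: |20-20|=0, |6-9|=3, |39-44|=5, |50-53|=3, |45-50|=5, |24-20|=4
Sum = 20
MAE = 20/6 = 10/3

10/3


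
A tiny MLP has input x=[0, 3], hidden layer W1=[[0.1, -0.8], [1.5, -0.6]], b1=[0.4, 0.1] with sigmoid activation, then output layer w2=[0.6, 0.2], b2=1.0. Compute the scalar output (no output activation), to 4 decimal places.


z1[0] = (0.1)·(0) + (-0.8)·(3) + 0.4 = -2.0
z1[1] = (1.5)·(0) + (-0.6)·(3) + 0.1 = -1.7
h = sigmoid(z1) = [0.1192, 0.1545]
output = (0.6)·(0.1192) + (0.2)·(0.1545) + 1.0 = 1.1024

1.1024


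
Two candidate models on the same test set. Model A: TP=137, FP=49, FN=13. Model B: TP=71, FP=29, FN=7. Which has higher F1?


Model A: P=137/186=0.7366, R=137/150=0.9133, F1=2PR/(P+R)=2TP/(2TP+FP+FN)=274/336=0.8155
Model B: P=71/100=0.71, R=71/78=0.9103, F1=2PR/(P+R)=2TP/(2TP+FP+FN)=142/178=0.7978
0.8155 > 0.7978 → Model A

Model A


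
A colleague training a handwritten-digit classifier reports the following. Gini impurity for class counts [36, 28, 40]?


Probabilities: [36/104, 28/104, 40/104] ≈ [0.3462, 0.2692, 0.3846]
Σpᵢ² = (1296 + 784 + 1600)/104² = 3680/10816
Gini = 1 - Σpᵢ² = 1 - 3680/10816 = 0.6598

0.6598


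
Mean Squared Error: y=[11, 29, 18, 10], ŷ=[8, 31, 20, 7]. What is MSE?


Squared errors: (11-8)²=9, (29-31)²=4, (18-20)²=4, (10-7)²=9
Sum = 26
MSE = 26/4 = 13/2

13/2


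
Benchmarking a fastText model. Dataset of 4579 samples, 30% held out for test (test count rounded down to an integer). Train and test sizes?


Test = ⌊4579·30/100⌋ = 1373
Train = 4579 - 1373 = 3206

Train: 3206, Test: 1373


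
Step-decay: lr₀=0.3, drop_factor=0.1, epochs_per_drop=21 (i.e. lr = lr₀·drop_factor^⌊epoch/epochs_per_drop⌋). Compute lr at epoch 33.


n_drops = ⌊33/21⌋ = 1
lr = 0.3·0.1^1 = 0.3·0.1 = 0.03

0.03


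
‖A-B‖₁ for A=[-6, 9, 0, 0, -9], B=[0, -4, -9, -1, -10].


d = |-6-0| + |9+ 4| + |0+ 9| + |0+ 1| + |-9+ 10|
  = 6 + 13 + 9 + 1 + 1
  = 30

30


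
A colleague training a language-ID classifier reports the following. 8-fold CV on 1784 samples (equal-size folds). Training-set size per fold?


Fold size = 1784/8 = 223
Training per fold = 1784 - 223 = 1561

1561


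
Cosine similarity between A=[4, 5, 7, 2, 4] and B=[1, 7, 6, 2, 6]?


A·B = 4·1 + 5·7 + 7·6 + 2·2 + 4·6 = 109
‖A‖ = √110 = 10.4881, ‖B‖ = √126 = 11.225
cos = 109/(√110·√126) = 109/√13860 = 0.9259

0.9259


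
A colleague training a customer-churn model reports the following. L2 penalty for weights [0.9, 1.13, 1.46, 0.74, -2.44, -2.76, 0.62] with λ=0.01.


‖w‖₂² = (0.9)² + (1.13)² + (1.46)² + (0.74)² + (-2.44)² + (-2.76)² + (0.62)²
     = 0.81 + 1.2769 + 2.1316 + 0.5476 + 5.9536 + 7.6176 + 0.3844
     = 18.7217
λ·‖w‖₂² = 0.01·18.7217 = 0.187217

0.187217


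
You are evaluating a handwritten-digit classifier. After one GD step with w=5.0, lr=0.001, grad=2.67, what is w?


w_new = w - α·∇
= 5.0 - 0.001·2.67
= 5.0 - 0.00267
= 4.99733

4.99733


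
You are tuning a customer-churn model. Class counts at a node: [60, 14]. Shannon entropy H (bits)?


Probabilities: [60/74, 14/74] ≈ [0.8108, 0.1892]
H = -((60/74)·log₂(60/74) + (14/74)·log₂(14/74))
  = 0.6998 bits

0.6998 bits


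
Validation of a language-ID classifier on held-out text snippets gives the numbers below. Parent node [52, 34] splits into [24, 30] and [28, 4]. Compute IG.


Parent = [52, 34], H_parent = 0.9682
H_left = 0.9911 (n=54), H_right = 0.5436 (n=32)
H_children = (54/86)·0.9911 + (32/86)·0.5436 = 0.8246
IG = 0.9682 - 0.8246 = 0.1436

0.1436


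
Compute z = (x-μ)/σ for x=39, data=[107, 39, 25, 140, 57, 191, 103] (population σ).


μ = 94.5714, σ = 54.6779
z = (39 - 94.5714)/54.6779 = -1.0163

-1.0163


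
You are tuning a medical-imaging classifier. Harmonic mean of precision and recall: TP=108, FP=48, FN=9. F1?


Precision = 108/156 = 0.6923
Recall = 108/117 = 0.9231
F1 = 2·P·R/(P+R) = 2·TP/(2·TP+FP+FN) = 216/(216+48+9) = 216/273 = 0.7912

0.7912


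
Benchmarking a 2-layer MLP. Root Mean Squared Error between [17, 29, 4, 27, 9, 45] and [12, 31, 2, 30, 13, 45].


MSE = 58/6 = 9.6667
RMSE = √(58/6) = 3.1091

3.1091


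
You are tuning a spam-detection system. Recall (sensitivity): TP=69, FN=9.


Recall = TP/(TP+FN)
= 69/(69+9)
= 69/78 = 88.46%

88.46%


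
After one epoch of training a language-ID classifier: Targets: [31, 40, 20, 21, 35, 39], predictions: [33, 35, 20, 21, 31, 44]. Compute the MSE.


Squared errors: (31-33)²=4, (40-35)²=25, (20-20)²=0, (21-21)²=0, (35-31)²=16, (39-44)²=25
Sum = 70
MSE = 70/6 = 35/3

35/3


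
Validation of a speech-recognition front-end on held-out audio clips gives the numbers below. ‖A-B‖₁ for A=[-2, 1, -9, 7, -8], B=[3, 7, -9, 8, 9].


d = |-2-3| + |1-7| + |-9+ 9| + |7-8| + |-8-9|
  = 5 + 6 + 0 + 1 + 17
  = 29

29


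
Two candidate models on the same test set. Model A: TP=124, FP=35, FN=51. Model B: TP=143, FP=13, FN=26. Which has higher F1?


Model A: P=124/159=0.7799, R=124/175=0.7086, F1=2PR/(P+R)=2TP/(2TP+FP+FN)=248/334=0.7425
Model B: P=143/156=0.9167, R=143/169=0.8462, F1=2PR/(P+R)=2TP/(2TP+FP+FN)=286/325=0.88
0.7425 < 0.88 → Model B

Model B


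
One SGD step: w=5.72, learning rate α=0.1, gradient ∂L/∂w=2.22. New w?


w_new = w - α·∇
= 5.72 - 0.1·2.22
= 5.72 - 0.222
= 5.498

5.498


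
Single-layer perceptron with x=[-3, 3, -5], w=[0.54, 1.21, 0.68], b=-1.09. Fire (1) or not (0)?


z = (-3)·(0.54) + (3)·(1.21) + (-5)·(0.68) - 1.09
  = -2.48
step(z) = 0 (z<0)

0


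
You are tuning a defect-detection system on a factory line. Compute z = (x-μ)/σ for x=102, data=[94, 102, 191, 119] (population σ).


μ = 126.5, σ = 38.3178
z = (102 - 126.5)/38.3178 = -0.6394

-0.6394


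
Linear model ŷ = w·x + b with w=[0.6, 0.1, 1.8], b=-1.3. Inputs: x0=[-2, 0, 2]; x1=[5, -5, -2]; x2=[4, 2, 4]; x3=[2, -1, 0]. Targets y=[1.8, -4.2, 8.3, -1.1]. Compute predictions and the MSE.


ŷ0 = (0.6)·(-2) + (0.1)·(0) + (1.8)·(2) - 1.3 = 1.1
ŷ1 = (0.6)·(5) + (0.1)·(-5) + (1.8)·(-2) - 1.3 = -2.4
ŷ2 = (0.6)·(4) + (0.1)·(2) + (1.8)·(4) - 1.3 = 8.5
ŷ3 = (0.6)·(2) + (0.1)·(-1) + (1.8)·(0) - 1.3 = -0.2
errors² = [0.49, 3.24, 0.04, 0.81]
MSE = 4.5800/4 = 1.145

1.145


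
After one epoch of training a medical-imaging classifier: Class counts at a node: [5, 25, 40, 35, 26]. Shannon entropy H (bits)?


Probabilities: [5/131, 25/131, 40/131, 35/131, 26/131] ≈ [0.0382, 0.1908, 0.3053, 0.2672, 0.1985]
H = -((5/131)·log₂(5/131) + (25/131)·log₂(25/131) + (40/131)·log₂(40/131) + (35/131)·log₂(35/131) + (26/131)·log₂(26/131))
  = 2.1302 bits

2.1302 bits


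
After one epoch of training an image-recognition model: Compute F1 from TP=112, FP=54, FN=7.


Precision = 112/166 = 0.6747
Recall = 112/119 = 0.9412
F1 = 2·P·R/(P+R) = 2·TP/(2·TP+FP+FN) = 224/(224+54+7) = 224/285 = 0.786

0.786


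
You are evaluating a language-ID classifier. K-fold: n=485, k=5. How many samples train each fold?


Fold size = 485/5 = 97
Training per fold = 485 - 97 = 388

388


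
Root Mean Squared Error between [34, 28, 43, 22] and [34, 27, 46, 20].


MSE = 14/4 = 3.5
RMSE = √(14/4) = 1.8708

1.8708


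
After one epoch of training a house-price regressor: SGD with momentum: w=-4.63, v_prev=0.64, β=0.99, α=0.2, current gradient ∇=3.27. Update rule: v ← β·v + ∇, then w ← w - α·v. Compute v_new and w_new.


v_new = 0.99·0.64 + 3.27 = 0.6336 + 3.27 = 3.9036
w_new = -4.63 - 0.2·3.9036 = -4.63 - 0.78072 = -5.41072

v_new=3.9036, w_new=-5.41072


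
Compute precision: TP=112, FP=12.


Precision = TP/(TP+FP)
= 112/(112+12)
= 112/124 = 90.32%

90.32%


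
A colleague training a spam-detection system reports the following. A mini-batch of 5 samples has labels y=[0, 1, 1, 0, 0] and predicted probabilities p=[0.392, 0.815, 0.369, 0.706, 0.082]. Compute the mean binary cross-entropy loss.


L[0] = -ln(1-0.392) = -ln(0.608) = 0.4976
L[1] = -ln(0.815) = 0.2046
L[2] = -ln(0.369) = 0.997
L[3] = -ln(1-0.706) = -ln(0.294) = 1.2242
L[4] = -ln(1-0.082) = -ln(0.918) = 0.0856
mean = (0.4976 + 0.2046 + 0.997 + 1.2242 + 0.0856)/5 = 0.6018

0.6018


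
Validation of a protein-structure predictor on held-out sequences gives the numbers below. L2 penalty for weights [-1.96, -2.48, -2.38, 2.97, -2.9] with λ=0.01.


‖w‖₂² = (-1.96)² + (-2.48)² + (-2.38)² + (2.97)² + (-2.9)²
     = 3.8416 + 6.1504 + 5.6644 + 8.8209 + 8.41
     = 32.8873
λ·‖w‖₂² = 0.01·32.8873 = 0.328873

0.328873


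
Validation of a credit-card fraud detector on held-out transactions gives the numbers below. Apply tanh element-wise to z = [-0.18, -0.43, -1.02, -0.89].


tanh(-0.18) = -0.1781
tanh(-0.43) = -0.4053
tanh(-1.02) = -0.7699
tanh(-0.89) = -0.7114
result = [-0.1781, -0.4053, -0.7699, -0.7114]

[-0.1781, -0.4053, -0.7699, -0.7114]


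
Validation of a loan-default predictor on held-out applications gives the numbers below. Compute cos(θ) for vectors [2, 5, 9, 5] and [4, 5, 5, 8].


A·B = 2·4 + 5·5 + 9·5 + 5·8 = 118
‖A‖ = √135 = 11.619, ‖B‖ = √130 = 11.4018
cos = 118/(√135·√130) = 118/√17550 = 0.8907

0.8907
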